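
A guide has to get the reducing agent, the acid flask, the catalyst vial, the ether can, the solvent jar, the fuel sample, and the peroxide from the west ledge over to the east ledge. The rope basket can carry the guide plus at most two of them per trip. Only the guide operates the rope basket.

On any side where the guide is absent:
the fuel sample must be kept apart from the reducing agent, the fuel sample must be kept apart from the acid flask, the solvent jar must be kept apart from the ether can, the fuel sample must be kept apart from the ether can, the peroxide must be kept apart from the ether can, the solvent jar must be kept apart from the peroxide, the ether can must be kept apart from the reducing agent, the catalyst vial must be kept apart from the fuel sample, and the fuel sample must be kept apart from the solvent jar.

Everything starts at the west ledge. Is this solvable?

Whatever the first load, the items left behind include a forbidden pair without the guide. No opening move is safe, so no plan exists.

No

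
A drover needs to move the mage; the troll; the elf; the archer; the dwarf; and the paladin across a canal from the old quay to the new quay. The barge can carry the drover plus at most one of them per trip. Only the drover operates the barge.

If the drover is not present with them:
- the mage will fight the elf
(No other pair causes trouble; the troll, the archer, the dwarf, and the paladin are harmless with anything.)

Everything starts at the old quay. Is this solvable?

Yes

1. Drover goes to the new quay with the mage.
2. Drover goes back to the old quay alone.
3. Drover goes to the new quay with the troll.
4. Drover goes back to the old quay alone.
5. Drover goes to the new quay with the archer.
6. Drover goes back to the old quay alone.
7. Drover goes to the new quay with the dwarf.
8. Drover goes back to the old quay alone.
9. Drover goes to the new quay with the paladin.
10. Drover goes back to the old quay alone.
11. Drover goes to the new quay with the elf.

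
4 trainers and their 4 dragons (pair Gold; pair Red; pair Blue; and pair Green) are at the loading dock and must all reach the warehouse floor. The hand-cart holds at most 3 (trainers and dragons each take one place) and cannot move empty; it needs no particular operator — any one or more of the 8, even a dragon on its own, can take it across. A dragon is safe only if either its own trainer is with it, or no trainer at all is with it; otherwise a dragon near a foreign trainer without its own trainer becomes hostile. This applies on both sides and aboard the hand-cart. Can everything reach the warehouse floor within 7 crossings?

Counting alone: each trip to the warehouse floor takes at most 3 across and each return brings at least 1 back, so after t trips out (and t−1 returns) at most 3t − (t−1) of the 8 are across; that first reaches 8 at t = 4, so at least 7 crossings are needed.
The safety rule pushes this higher. Following every safe sequence of crossings, the most of the 8 that can be at the warehouse floor as the hand-cart arrives there on crossing 7 is 7 — never all 8.
So the move cannot be finished within 7 crossings. (The shortest complete plan takes 9:)
1. dragon Gold and trainer Gold cross → the warehouse floor.
2. trainer Gold crosses ← the loading dock.
3. dragon Red, trainer Gold, and trainer Red cross → the warehouse floor.
4. dragon Gold and trainer Gold cross ← the loading dock.
5. trainer Blue, trainer Gold, and trainer Green cross → the warehouse floor.
6. dragon Red crosses ← the loading dock.
7. dragon Gold and dragon Red cross → the warehouse floor.
8. dragon Gold crosses ← the loading dock.
9. dragon Blue, dragon Gold, and dragon Green cross → the warehouse floor.

No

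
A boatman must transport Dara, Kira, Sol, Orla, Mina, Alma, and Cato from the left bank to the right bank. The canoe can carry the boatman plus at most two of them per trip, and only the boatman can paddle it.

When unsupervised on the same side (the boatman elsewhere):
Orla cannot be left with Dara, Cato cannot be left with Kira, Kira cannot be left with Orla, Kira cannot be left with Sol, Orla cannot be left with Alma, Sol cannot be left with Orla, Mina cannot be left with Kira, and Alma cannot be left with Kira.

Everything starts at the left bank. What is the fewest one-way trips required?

Counting alone: the boatman can take at most 2 across per trip to the right bank, so moving all 7 needs at least 4 loaded trips out, with a return between consecutive ones — at least 7 crossings.
The safety rule pushes this higher. Following every safe sequence of crossings, the most of the 7 that can be at the right bank as the canoe arrives there on crossings 7, 9 is 5, 6 respectively — never all 7.
So no plan with fewer than 11 crossings exists, and this one achieves 11:
1. Boatman goes to the right bank with Kira and Orla.
2. Boatman goes back to the left bank with Kira.
3. Boatman goes to the right bank with Dara and Kira.
4. Boatman goes back to the left bank with Orla.
5. Boatman goes to the right bank with Alma and Sol.
6. Boatman goes back to the left bank with Kira.
7. Boatman goes to the right bank with Kira and Mina.
8. Boatman goes back to the left bank with Kira.
9. Boatman goes to the right bank with Cato and Kira.
10. Boatman goes back to the left bank with Kira.
11. Boatman goes to the right bank with Kira and Orla.

11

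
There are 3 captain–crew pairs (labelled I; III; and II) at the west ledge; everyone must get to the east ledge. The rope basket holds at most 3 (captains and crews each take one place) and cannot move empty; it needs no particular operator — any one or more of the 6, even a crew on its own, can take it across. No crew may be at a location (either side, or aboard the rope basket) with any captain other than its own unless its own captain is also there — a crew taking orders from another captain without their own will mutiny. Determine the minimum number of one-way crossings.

5

Counting alone: each trip to the east ledge takes at most 3 across and each return brings at least 1 back, so after t trips out (and t−1 returns) at most 3t − (t−1) of the 6 are across; that first reaches 6 at t = 3, so at least 5 crossings are needed.
The plan below uses exactly 5 crossings, so it is optimal:
1. captain I and crew I cross → the east ledge.
2. captain I crosses ← the west ledge.
3. captain I, captain II, and captain III cross → the east ledge.
4. crew I crosses ← the west ledge.
5. crew I, crew II, and crew III cross → the east ledge.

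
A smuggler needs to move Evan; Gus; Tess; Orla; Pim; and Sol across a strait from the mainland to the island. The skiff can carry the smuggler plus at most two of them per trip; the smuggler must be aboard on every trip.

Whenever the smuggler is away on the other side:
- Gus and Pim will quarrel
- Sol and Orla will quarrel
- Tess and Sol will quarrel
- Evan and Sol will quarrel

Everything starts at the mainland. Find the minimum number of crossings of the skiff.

Counting alone: the smuggler can take at most 2 across per trip to the island, so moving all 6 needs at least 3 loaded trips out, with a return between consecutive ones — at least 5 crossings.
The safety rule pushes this higher. Following every safe sequence of crossings, the most of the 6 that can be at the island as the skiff arrives there on crossing 5 is 5 — never all 6.
So no plan with fewer than 7 crossings exists, and this one achieves 7:
1. Smuggler goes to the island with Gus and Sol.
2. Smuggler goes back to the mainland alone.
3. Smuggler goes to the island with Evan.
4. Smuggler goes back to the mainland with Sol.
5. Smuggler goes to the island with Orla and Tess.
6. Smuggler goes back to the mainland alone.
7. Smuggler goes to the island with Pim and Sol.

7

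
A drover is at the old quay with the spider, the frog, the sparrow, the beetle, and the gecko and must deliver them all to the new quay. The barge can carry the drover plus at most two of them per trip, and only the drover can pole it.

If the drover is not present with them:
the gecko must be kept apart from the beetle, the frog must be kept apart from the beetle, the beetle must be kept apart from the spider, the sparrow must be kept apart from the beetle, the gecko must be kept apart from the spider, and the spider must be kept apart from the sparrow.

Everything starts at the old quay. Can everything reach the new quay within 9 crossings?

Yes

Yes — this plan uses 7 crossings (≤ 9):
1. Drover goes to the new quay with the beetle and the spider.
2. Drover goes back to the old quay with the spider.
3. Drover goes to the new quay with the frog and the spider.
4. Drover goes back to the old quay with the beetle.
5. Drover goes to the new quay with the gecko and the sparrow.
6. Drover goes back to the old quay with the spider.
7. Drover goes to the new quay with the beetle and the spider.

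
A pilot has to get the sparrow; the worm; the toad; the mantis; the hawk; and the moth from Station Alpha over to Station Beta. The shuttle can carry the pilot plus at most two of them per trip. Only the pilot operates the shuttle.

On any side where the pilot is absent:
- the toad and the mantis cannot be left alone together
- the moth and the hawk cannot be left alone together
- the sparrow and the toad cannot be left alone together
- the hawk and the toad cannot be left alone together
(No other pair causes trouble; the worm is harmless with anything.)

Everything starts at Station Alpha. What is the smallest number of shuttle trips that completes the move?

Counting alone: the pilot can take at most 2 across per trip to Station Beta, so moving all 6 needs at least 3 loaded trips out, with a return between consecutive ones — at least 5 crossings.
The safety rule pushes this higher. Following every safe sequence of crossings, the most of the 6 that can be at Station Beta as the shuttle arrives there on crossing 5 is 5 — never all 6.
So no plan with fewer than 7 crossings exists, and this one achieves 7:
1. Pilot goes to Station Beta with the hawk and the toad.  [Station Alpha: the mantis, the moth, the sparrow, the worm | Station Beta: the hawk, the toad]
2. Pilot goes back to Station Alpha with the toad.  [Station Alpha: the mantis, the moth, the sparrow, the toad, the worm | Station Beta: the hawk]
3. Pilot goes to Station Beta with the sparrow and the toad.  [Station Alpha: the mantis, the moth, the worm | Station Beta: the hawk, the sparrow, the toad]
4. Pilot goes back to Station Alpha with the toad.  [Station Alpha: the mantis, the moth, the toad, the worm | Station Beta: the hawk, the sparrow]
5. Pilot goes to Station Beta with the mantis and the worm.  [Station Alpha: the moth, the toad | Station Beta: the hawk, the mantis, the sparrow, the worm]
6. Pilot goes back to Station Alpha alone.  [Station Alpha: the moth, the toad | Station Beta: the hawk, the mantis, the sparrow, the worm]
7. Pilot goes to Station Beta with the moth and the toad.  [Station Alpha: — | Station Beta: the hawk, the mantis, the moth, the sparrow, the toad, the worm]

7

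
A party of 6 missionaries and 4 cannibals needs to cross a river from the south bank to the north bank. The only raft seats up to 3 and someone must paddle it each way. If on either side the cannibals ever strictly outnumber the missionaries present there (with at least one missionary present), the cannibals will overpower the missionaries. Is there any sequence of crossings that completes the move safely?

1. 2 cannibals → the north bank.  (the south bank: 6M 2C; the north bank: 0M 2C)
2. 1 cannibal ← the south bank.  (the south bank: 6M 3C; the north bank: 0M 1C)
3. 3 cannibals → the north bank.  (the south bank: 6M 0C; the north bank: 0M 4C)
4. 1 cannibal ← the south bank.  (the south bank: 6M 1C; the north bank: 0M 3C)
5. 3 missionaries → the north bank.  (the south bank: 3M 1C; the north bank: 3M 3C)
6. 1 cannibal ← the south bank.  (the south bank: 3M 2C; the north bank: 3M 2C)
7. 1 missionary and 2 cannibals → the north bank.  (the south bank: 2M 0C; the north bank: 4M 4C)
8. 1 cannibal ← the south bank.  (the south bank: 2M 1C; the north bank: 4M 3C)
9. 2 missionaries and 1 cannibal → the north bank.  (the south bank: 0M 0C; the north bank: 6M 4C)

Yes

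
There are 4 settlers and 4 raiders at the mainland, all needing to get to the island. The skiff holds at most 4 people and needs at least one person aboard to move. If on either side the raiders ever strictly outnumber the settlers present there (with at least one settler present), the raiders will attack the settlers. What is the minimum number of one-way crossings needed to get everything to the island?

Counting alone: each trip to the island takes at most 4 across and each return brings at least 1 back, so after t trips out (and t−1 returns) at most 4t − (t−1) of the 8 are across; that first reaches 8 at t = 3, so at least 5 crossings are needed.
The plan below uses exactly 5 crossings, so it is optimal:
1. 2 raiders → the island.  (the mainland: 4S 2R; the island: 0S 2R)
2. 1 raider ← the mainland.  (the mainland: 4S 3R; the island: 0S 1R)
3. 4 settlers → the island.  (the mainland: 0S 3R; the island: 4S 1R)
4. 1 raider ← the mainland.  (the mainland: 0S 4R; the island: 4S 0R)
5. 4 raiders → the island.  (the mainland: 0S 0R; the island: 4S 4R)

5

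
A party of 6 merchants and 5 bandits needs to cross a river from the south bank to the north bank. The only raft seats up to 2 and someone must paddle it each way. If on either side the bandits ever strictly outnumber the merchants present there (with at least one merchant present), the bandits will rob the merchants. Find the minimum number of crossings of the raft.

19

Counting alone: each trip to the north bank takes at most 2 across and each return brings at least 1 back, so after t trips out (and t−1 returns) at most 2t − (t−1) of the 11 are across; that first reaches 11 at t = 10, so at least 19 crossings are needed.
The plan below uses exactly 19 crossings, so it is optimal:
1. 2 bandits → the north bank.  (the south bank: 6M 3B; the north bank: 0M 2B)
2. 1 bandit ← the south bank.  (the south bank: 6M 4B; the north bank: 0M 1B)
3. 2 bandits → the north bank.  (the south bank: 6M 2B; the north bank: 0M 3B)
4. 1 bandit ← the south bank.  (the south bank: 6M 3B; the north bank: 0M 2B)
5. 2 merchants → the north bank.  (the south bank: 4M 3B; the north bank: 2M 2B)
6. 1 bandit ← the south bank.  (the south bank: 4M 4B; the north bank: 2M 1B)
7. 1 merchant and 1 bandit → the north bank.  (the south bank: 3M 3B; the north bank: 3M 2B)
8. 1 merchant ← the south bank.  (the south bank: 4M 3B; the north bank: 2M 2B)
9. 1 merchant and 1 bandit → the north bank.  (the south bank: 3M 2B; the north bank: 3M 3B)
10. 1 bandit ← the south bank.  (the south bank: 3M 3B; the north bank: 3M 2B)
11. 1 merchant and 1 bandit → the north bank.  (the south bank: 2M 2B; the north bank: 4M 3B)
12. 1 merchant ← the south bank.  (the south bank: 3M 2B; the north bank: 3M 3B)
13. 1 merchant and 1 bandit → the north bank.  (the south bank: 2M 1B; the north bank: 4M 4B)
14. 1 bandit ← the south bank.  (the south bank: 2M 2B; the north bank: 4M 3B)
15. 1 merchant and 1 bandit → the north bank.  (the south bank: 1M 1B; the north bank: 5M 4B)
16. 1 merchant ← the south bank.  (the south bank: 2M 1B; the north bank: 4M 4B)
17. 1 merchant and 1 bandit → the north bank.  (the south bank: 1M 0B; the north bank: 5M 5B)
18. 1 bandit ← the south bank.  (the south bank: 1M 1B; the north bank: 5M 4B)
19. 1 merchant and 1 bandit → the north bank.  (the south bank: 0M 0B; the north bank: 6M 5B)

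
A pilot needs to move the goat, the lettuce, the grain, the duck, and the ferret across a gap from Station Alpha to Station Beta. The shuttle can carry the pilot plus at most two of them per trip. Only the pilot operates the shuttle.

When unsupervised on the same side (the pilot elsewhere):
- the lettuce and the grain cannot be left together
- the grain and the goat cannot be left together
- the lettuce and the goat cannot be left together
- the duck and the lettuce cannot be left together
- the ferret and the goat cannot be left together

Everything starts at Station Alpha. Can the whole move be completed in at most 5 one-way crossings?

Counting alone: the pilot can take at most 2 across per trip to Station Beta, so moving all 5 needs at least 3 loaded trips out, with a return between consecutive ones — at least 5 crossings.
The safety rule pushes this higher. Following every safe sequence of crossings, the most of the 5 that can be at Station Beta as the shuttle arrives there on crossing 5 is 4 — never all 5.
So the move cannot be finished within 5 crossings. (The shortest complete plan takes 7:)
1. Pilot goes to Station Beta with the goat and the lettuce.  [Station Alpha: the duck, the ferret, the grain | Station Beta: the goat, the lettuce]
2. Pilot goes back to Station Alpha with the goat.  [Station Alpha: the duck, the ferret, the goat, the grain | Station Beta: the lettuce]
3. Pilot goes to Station Beta with the duck and the goat.  [Station Alpha: the ferret, the grain | Station Beta: the duck, the goat, the lettuce]
4. Pilot goes back to Station Alpha with the lettuce.  [Station Alpha: the ferret, the grain, the lettuce | Station Beta: the duck, the goat]
5. Pilot goes to Station Beta with the ferret and the grain.  [Station Alpha: the lettuce | Station Beta: the duck, the ferret, the goat, the grain]
6. Pilot goes back to Station Alpha with the goat.  [Station Alpha: the goat, the lettuce | Station Beta: the duck, the ferret, the grain]
7. Pilot goes to Station Beta with the goat and the lettuce.  [Station Alpha: — | Station Beta: the duck, the ferret, the goat, the grain, the lettuce]

No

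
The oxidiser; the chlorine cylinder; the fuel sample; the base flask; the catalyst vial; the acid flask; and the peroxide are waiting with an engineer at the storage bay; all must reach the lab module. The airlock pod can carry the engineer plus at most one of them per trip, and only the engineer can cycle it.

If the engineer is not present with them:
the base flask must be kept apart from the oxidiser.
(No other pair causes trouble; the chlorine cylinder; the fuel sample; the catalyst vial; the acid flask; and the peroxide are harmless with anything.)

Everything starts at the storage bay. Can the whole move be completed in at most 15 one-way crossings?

Yes

Yes — this plan uses 13 crossings (≤ 15):
1. Engineer goes to the lab module with the oxidiser.  [the storage bay: the acid flask, the base flask, the catalyst vial, the chlorine cylinder, the fuel sample, the peroxide | the lab module: the oxidiser]
2. Engineer goes back to the storage bay alone.  [the storage bay: the acid flask, the base flask, the catalyst vial, the chlorine cylinder, the fuel sample, the peroxide | the lab module: the oxidiser]
3. Engineer goes to the lab module with the chlorine cylinder.  [the storage bay: the acid flask, the base flask, the catalyst vial, the fuel sample, the peroxide | the lab module: the chlorine cylinder, the oxidiser]
4. Engineer goes back to the storage bay alone.  [the storage bay: the acid flask, the base flask, the catalyst vial, the fuel sample, the peroxide | the lab module: the chlorine cylinder, the oxidiser]
5. Engineer goes to the lab module with the fuel sample.  [the storage bay: the acid flask, the base flask, the catalyst vial, the peroxide | the lab module: the chlorine cylinder, the fuel sample, the oxidiser]
6. Engineer goes back to the storage bay alone.  [the storage bay: the acid flask, the base flask, the catalyst vial, the peroxide | the lab module: the chlorine cylinder, the fuel sample, the oxidiser]
7. Engineer goes to the lab module with the catalyst vial.  [the storage bay: the acid flask, the base flask, the peroxide | the lab module: the catalyst vial, the chlorine cylinder, the fuel sample, the oxidiser]
8. Engineer goes back to the storage bay alone.  [the storage bay: the acid flask, the base flask, the peroxide | the lab module: the catalyst vial, the chlorine cylinder, the fuel sample, the oxidiser]
9. Engineer goes to the lab module with the acid flask.  [the storage bay: the base flask, the peroxide | the lab module: the acid flask, the catalyst vial, the chlorine cylinder, the fuel sample, the oxidiser]
10. Engineer goes back to the storage bay alone.  [the storage bay: the base flask, the peroxide | the lab module: the acid flask, the catalyst vial, the chlorine cylinder, the fuel sample, the oxidiser]
11. Engineer goes to the lab module with the peroxide.  [the storage bay: the base flask | the lab module: the acid flask, the catalyst vial, the chlorine cylinder, the fuel sample, the oxidiser, the peroxide]
12. Engineer goes back to the storage bay alone.  [the storage bay: the base flask | the lab module: the acid flask, the catalyst vial, the chlorine cylinder, the fuel sample, the oxidiser, the peroxide]
13. Engineer goes to the lab module with the base flask.  [the storage bay: — | the lab module: the acid flask, the base flask, the catalyst vial, the chlorine cylinder, the fuel sample, the oxidiser, the peroxide]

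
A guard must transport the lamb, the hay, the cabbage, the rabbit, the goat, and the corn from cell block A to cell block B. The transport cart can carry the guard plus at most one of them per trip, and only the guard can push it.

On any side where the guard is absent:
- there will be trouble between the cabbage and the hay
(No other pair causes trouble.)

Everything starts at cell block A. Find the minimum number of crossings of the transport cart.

11

Counting alone: the guard can take at most 1 across per trip to cell block B, so moving all 6 needs at least 6 loaded trips out, with a return between consecutive ones — at least 11 crossings.
The plan below uses exactly 11 crossings, so it is optimal:
1. Guard goes to cell block B with the hay.  [cell block A: the cabbage, the corn, the goat, the lamb, the rabbit | cell block B: the hay]
2. Guard goes back to cell block A alone.  [cell block A: the cabbage, the corn, the goat, the lamb, the rabbit | cell block B: the hay]
3. Guard goes to cell block B with the lamb.  [cell block A: the cabbage, the corn, the goat, the rabbit | cell block B: the hay, the lamb]
4. Guard goes back to cell block A alone.  [cell block A: the cabbage, the corn, the goat, the rabbit | cell block B: the hay, the lamb]
5. Guard goes to cell block B with the rabbit.  [cell block A: the cabbage, the corn, the goat | cell block B: the hay, the lamb, the rabbit]
6. Guard goes back to cell block A alone.  [cell block A: the cabbage, the corn, the goat | cell block B: the hay, the lamb, the rabbit]
7. Guard goes to cell block B with the goat.  [cell block A: the cabbage, the corn | cell block B: the goat, the hay, the lamb, the rabbit]
8. Guard goes back to cell block A alone.  [cell block A: the cabbage, the corn | cell block B: the goat, the hay, the lamb, the rabbit]
9. Guard goes to cell block B with the corn.  [cell block A: the cabbage | cell block B: the corn, the goat, the hay, the lamb, the rabbit]
10. Guard goes back to cell block A alone.  [cell block A: the cabbage | cell block B: the corn, the goat, the hay, the lamb, the rabbit]
11. Guard goes to cell block B with the cabbage.  [cell block A: — | cell block B: the cabbage, the corn, the goat, the hay, the lamb, the rabbit]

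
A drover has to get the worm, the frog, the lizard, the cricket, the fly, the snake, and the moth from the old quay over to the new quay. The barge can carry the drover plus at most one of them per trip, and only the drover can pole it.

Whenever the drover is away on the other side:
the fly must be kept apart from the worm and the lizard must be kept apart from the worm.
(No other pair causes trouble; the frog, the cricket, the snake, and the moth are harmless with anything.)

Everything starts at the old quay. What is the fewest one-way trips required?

Counting alone: the drover can take at most 1 across per trip to the new quay, so moving all 7 needs at least 7 loaded trips out, with a return between consecutive ones — at least 13 crossings.
The safety rule pushes this higher. Following every safe sequence of crossings, the most of the 7 that can be at the new quay as the barge arrives there on crossing 13 is 6 — never all 7.
So no plan with fewer than 15 crossings exists, and this one achieves 15:
1. Drover goes to the new quay with the worm.
2. Drover goes back to the old quay alone.
3. Drover goes to the new quay with the frog.
4. Drover goes back to the old quay alone.
5. Drover goes to the new quay with the lizard.
6. Drover goes back to the old quay with the worm.
7. Drover goes to the new quay with the fly.
8. Drover goes back to the old quay alone.
9. Drover goes to the new quay with the cricket.
10. Drover goes back to the old quay alone.
11. Drover goes to the new quay with the snake.
12. Drover goes back to the old quay alone.
13. Drover goes to the new quay with the moth.
14. Drover goes back to the old quay alone.
15. Drover goes to the new quay with the worm.

15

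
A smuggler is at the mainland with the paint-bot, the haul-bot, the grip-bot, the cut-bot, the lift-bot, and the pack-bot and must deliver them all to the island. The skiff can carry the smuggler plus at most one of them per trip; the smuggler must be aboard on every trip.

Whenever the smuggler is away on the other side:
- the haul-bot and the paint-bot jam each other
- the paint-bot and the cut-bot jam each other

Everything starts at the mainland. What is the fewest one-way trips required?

Counting alone: the smuggler can take at most 1 across per trip to the island, so moving all 6 needs at least 6 loaded trips out, with a return between consecutive ones — at least 11 crossings.
The safety rule pushes this higher. Following every safe sequence of crossings, the most of the 6 that can be at the island as the skiff arrives there on crossing 11 is 5 — never all 6.
So no plan with fewer than 13 crossings exists, and this one achieves 13:
1. Smuggler goes to the island with the paint-bot.  [the mainland: the cut-bot, the grip-bot, the haul-bot, the lift-bot, the pack-bot | the island: the paint-bot]
2. Smuggler goes back to the mainland alone.  [the mainland: the cut-bot, the grip-bot, the haul-bot, the lift-bot, the pack-bot | the island: the paint-bot]
3. Smuggler goes to the island with the haul-bot.  [the mainland: the cut-bot, the grip-bot, the lift-bot, the pack-bot | the island: the haul-bot, the paint-bot]
4. Smuggler goes back to the mainland with the paint-bot.  [the mainland: the cut-bot, the grip-bot, the lift-bot, the pack-bot, the paint-bot | the island: the haul-bot]
5. Smuggler goes to the island with the cut-bot.  [the mainland: the grip-bot, the lift-bot, the pack-bot, the paint-bot | the island: the cut-bot, the haul-bot]
6. Smuggler goes back to the mainland alone.  [the mainland: the grip-bot, the lift-bot, the pack-bot, the paint-bot | the island: the cut-bot, the haul-bot]
7. Smuggler goes to the island with the grip-bot.  [the mainland: the lift-bot, the pack-bot, the paint-bot | the island: the cut-bot, the grip-bot, the haul-bot]
8. Smuggler goes back to the mainland alone.  [the mainland: the lift-bot, the pack-bot, the paint-bot | the island: the cut-bot, the grip-bot, the haul-bot]
9. Smuggler goes to the island with the lift-bot.  [the mainland: the pack-bot, the paint-bot | the island: the cut-bot, the grip-bot, the haul-bot, the lift-bot]
10. Smuggler goes back to the mainland alone.  [the mainland: the pack-bot, the paint-bot | the island: the cut-bot, the grip-bot, the haul-bot, the lift-bot]
11. Smuggler goes to the island with the pack-bot.  [the mainland: the paint-bot | the island: the cut-bot, the grip-bot, the haul-bot, the lift-bot, the pack-bot]
12. Smuggler goes back to the mainland alone.  [the mainland: the paint-bot | the island: the cut-bot, the grip-bot, the haul-bot, the lift-bot, the pack-bot]
13. Smuggler goes to the island with the paint-bot.  [the mainland: — | the island: the cut-bot, the grip-bot, the haul-bot, the lift-bot, the pack-bot, the paint-bot]

13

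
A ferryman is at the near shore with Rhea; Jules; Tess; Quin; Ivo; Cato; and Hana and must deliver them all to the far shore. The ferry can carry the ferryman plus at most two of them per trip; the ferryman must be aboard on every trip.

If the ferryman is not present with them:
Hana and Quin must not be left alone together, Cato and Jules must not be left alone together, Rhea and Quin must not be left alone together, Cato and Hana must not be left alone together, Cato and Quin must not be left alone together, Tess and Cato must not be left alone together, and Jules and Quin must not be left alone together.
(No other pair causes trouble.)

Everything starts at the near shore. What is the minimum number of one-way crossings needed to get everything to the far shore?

11

Counting alone: the ferryman can take at most 2 across per trip to the far shore, so moving all 7 needs at least 4 loaded trips out, with a return between consecutive ones — at least 7 crossings.
The safety rule pushes this higher. Following every safe sequence of crossings, the most of the 7 that can be at the far shore as the ferry arrives there on crossings 7, 9 is 5, 6 respectively — never all 7.
So no plan with fewer than 11 crossings exists, and this one achieves 11:
1. Ferryman goes to the far shore with Cato and Quin.  [the near shore: Hana, Ivo, Jules, Rhea, Tess | the far shore: Cato, Quin]
2. Ferryman goes back to the near shore with Quin.  [the near shore: Hana, Ivo, Jules, Quin, Rhea, Tess | the far shore: Cato]
3. Ferryman goes to the far shore with Quin and Rhea.  [the near shore: Hana, Ivo, Jules, Tess | the far shore: Cato, Quin, Rhea]
4. Ferryman goes back to the near shore with Quin.  [the near shore: Hana, Ivo, Jules, Quin, Tess | the far shore: Cato, Rhea]
5. Ferryman goes to the far shore with Hana and Jules.  [the near shore: Ivo, Quin, Tess | the far shore: Cato, Hana, Jules, Rhea]
6. Ferryman goes back to the near shore with Cato.  [the near shore: Cato, Ivo, Quin, Tess | the far shore: Hana, Jules, Rhea]
7. Ferryman goes to the far shore with Quin and Tess.  [the near shore: Cato, Ivo | the far shore: Hana, Jules, Quin, Rhea, Tess]
8. Ferryman goes back to the near shore with Quin.  [the near shore: Cato, Ivo, Quin | the far shore: Hana, Jules, Rhea, Tess]
9. Ferryman goes to the far shore with Ivo and Quin.  [the near shore: Cato | the far shore: Hana, Ivo, Jules, Quin, Rhea, Tess]
10. Ferryman goes back to the near shore with Quin.  [the near shore: Cato, Quin | the far shore: Hana, Ivo, Jules, Rhea, Tess]
11. Ferryman goes to the far shore with Cato and Quin.  [the near shore: — | the far shore: Cato, Hana, Ivo, Jules, Quin, Rhea, Tess]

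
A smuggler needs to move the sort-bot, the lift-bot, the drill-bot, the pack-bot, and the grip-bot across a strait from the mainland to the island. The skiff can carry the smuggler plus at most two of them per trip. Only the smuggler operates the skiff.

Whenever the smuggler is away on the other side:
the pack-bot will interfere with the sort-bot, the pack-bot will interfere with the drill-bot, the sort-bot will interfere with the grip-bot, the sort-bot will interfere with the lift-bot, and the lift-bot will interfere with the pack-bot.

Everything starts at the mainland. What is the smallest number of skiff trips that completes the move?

7

Counting alone: the smuggler can take at most 2 across per trip to the island, so moving all 5 needs at least 3 loaded trips out, with a return between consecutive ones — at least 5 crossings.
The safety rule pushes this higher. Following every safe sequence of crossings, the most of the 5 that can be at the island as the skiff arrives there on crossing 5 is 4 — never all 5.
So no plan with fewer than 7 crossings exists, and this one achieves 7:
1. Smuggler goes to the island with the pack-bot and the sort-bot.
2. Smuggler goes back to the mainland with the sort-bot.
3. Smuggler goes to the island with the drill-bot and the sort-bot.
4. Smuggler goes back to the mainland with the pack-bot.
5. Smuggler goes to the island with the grip-bot and the lift-bot.
6. Smuggler goes back to the mainland with the sort-bot.
7. Smuggler goes to the island with the pack-bot and the sort-bot.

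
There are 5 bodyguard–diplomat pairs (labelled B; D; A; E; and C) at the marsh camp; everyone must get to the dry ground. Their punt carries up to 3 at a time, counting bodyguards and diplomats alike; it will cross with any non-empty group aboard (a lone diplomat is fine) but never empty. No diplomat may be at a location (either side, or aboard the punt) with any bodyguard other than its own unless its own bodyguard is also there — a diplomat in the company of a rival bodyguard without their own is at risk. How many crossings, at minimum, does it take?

11

Counting alone: each trip to the dry ground takes at most 3 across and each return brings at least 1 back, so after t trips out (and t−1 returns) at most 3t − (t−1) of the 10 are across; that first reaches 10 at t = 5, so at least 9 crossings are needed.
The safety rule pushes this higher. Following every safe sequence of crossings, the most of the 10 that can be at the dry ground as the punt arrives there on crossing 9 is 9 — never all 10.
So no plan with fewer than 11 crossings exists, and this one achieves 11:
1. bodyguard B and diplomat B cross → the dry ground.
2. bodyguard B crosses ← the marsh camp.
3. diplomat A, diplomat D, and diplomat E cross → the dry ground.
4. diplomat B crosses ← the marsh camp.
5. bodyguard A, bodyguard D, and bodyguard E cross → the dry ground.
6. bodyguard D and diplomat D cross ← the marsh camp.
7. bodyguard B, bodyguard C, and bodyguard D cross → the dry ground.
8. diplomat A crosses ← the marsh camp.
9. diplomat B and diplomat D cross → the dry ground.
10. diplomat B crosses ← the marsh camp.
11. diplomat A, diplomat B, and diplomat C cross → the dry ground.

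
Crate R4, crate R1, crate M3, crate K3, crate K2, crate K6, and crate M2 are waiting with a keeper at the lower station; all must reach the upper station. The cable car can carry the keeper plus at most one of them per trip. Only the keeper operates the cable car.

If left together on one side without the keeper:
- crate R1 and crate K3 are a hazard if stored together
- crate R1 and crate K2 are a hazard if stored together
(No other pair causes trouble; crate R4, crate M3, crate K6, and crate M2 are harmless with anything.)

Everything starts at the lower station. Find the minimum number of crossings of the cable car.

15

Counting alone: the keeper can take at most 1 across per trip to the upper station, so moving all 7 needs at least 7 loaded trips out, with a return between consecutive ones — at least 13 crossings.
The safety rule pushes this higher. Following every safe sequence of crossings, the most of the 7 that can be at the upper station as the cable car arrives there on crossing 13 is 6 — never all 7.
So no plan with fewer than 15 crossings exists, and this one achieves 15:
1. Keeper goes to the upper station with crate R1.  [the lower station: crate K2, crate K3, crate K6, crate M2, crate M3, crate R4 | the upper station: crate R1]
2. Keeper goes back to the lower station alone.  [the lower station: crate K2, crate K3, crate K6, crate M2, crate M3, crate R4 | the upper station: crate R1]
3. Keeper goes to the upper station with crate R4.  [the lower station: crate K2, crate K3, crate K6, crate M2, crate M3 | the upper station: crate R1, crate R4]
4. Keeper goes back to the lower station alone.  [the lower station: crate K2, crate K3, crate K6, crate M2, crate M3 | the upper station: crate R1, crate R4]
5. Keeper goes to the upper station with crate M3.  [the lower station: crate K2, crate K3, crate K6, crate M2 | the upper station: crate M3, crate R1, crate R4]
6. Keeper goes back to the lower station alone.  [the lower station: crate K2, crate K3, crate K6, crate M2 | the upper station: crate M3, crate R1, crate R4]
7. Keeper goes to the upper station with crate K3.  [the lower station: crate K2, crate K6, crate M2 | the upper station: crate K3, crate M3, crate R1, crate R4]
8. Keeper goes back to the lower station with crate R1.  [the lower station: crate K2, crate K6, crate M2, crate R1 | the upper station: crate K3, crate M3, crate R4]
9. Keeper goes to the upper station with crate K2.  [the lower station: crate K6, crate M2, crate R1 | the upper station: crate K2, crate K3, crate M3, crate R4]
10. Keeper goes back to the lower station alone.  [the lower station: crate K6, crate M2, crate R1 | the upper station: crate K2, crate K3, crate M3, crate R4]
11. Keeper goes to the upper station with crate K6.  [the lower station: crate M2, crate R1 | the upper station: crate K2, crate K3, crate K6, crate M3, crate R4]
12. Keeper goes back to the lower station alone.  [the lower station: crate M2, crate R1 | the upper station: crate K2, crate K3, crate K6, crate M3, crate R4]
13. Keeper goes to the upper station with crate M2.  [the lower station: crate R1 | the upper station: crate K2, crate K3, crate K6, crate M2, crate M3, crate R4]
14. Keeper goes back to the lower station alone.  [the lower station: crate R1 | the upper station: crate K2, crate K3, crate K6, crate M2, crate M3, crate R4]
15. Keeper goes to the upper station with crate R1.  [the lower station: — | the upper station: crate K2, crate K3, crate K6, crate M2, crate M3, crate R1, crate R4]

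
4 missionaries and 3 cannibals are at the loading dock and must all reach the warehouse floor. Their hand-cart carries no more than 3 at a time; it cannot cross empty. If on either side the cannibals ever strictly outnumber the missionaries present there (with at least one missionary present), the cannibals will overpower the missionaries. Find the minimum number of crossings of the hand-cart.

5

Counting alone: each trip to the warehouse floor takes at most 3 across and each return brings at least 1 back, so after t trips out (and t−1 returns) at most 3t − (t−1) of the 7 are across; that first reaches 7 at t = 3, so at least 5 crossings are needed.
The plan below uses exactly 5 crossings, so it is optimal:
1. 3 cannibals → the warehouse floor.  (the loading dock: 4M 0C; the warehouse floor: 0M 3C)
2. 1 cannibal ← the loading dock.  (the loading dock: 4M 1C; the warehouse floor: 0M 2C)
3. 3 missionaries → the warehouse floor.  (the loading dock: 1M 1C; the warehouse floor: 3M 2C)
4. 1 missionary ← the loading dock.  (the loading dock: 2M 1C; the warehouse floor: 2M 2C)
5. 2 missionaries and 1 cannibal → the warehouse floor.  (the loading dock: 0M 0C; the warehouse floor: 4M 3C)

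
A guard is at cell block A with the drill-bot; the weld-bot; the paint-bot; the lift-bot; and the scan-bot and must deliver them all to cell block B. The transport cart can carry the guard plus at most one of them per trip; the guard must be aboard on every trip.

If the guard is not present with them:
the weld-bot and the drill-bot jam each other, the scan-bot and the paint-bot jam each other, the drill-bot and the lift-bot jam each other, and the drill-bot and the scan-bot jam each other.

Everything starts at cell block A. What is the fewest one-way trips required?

Whatever the first load, the items left behind include a forbidden pair without the guard. No opening move is safe, so no plan exists.

impossible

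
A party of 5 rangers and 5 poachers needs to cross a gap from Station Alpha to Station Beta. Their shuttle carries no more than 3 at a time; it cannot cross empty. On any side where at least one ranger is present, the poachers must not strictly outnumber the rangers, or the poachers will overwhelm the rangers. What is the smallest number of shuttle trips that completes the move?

Counting alone: each trip to Station Beta takes at most 3 across and each return brings at least 1 back, so after t trips out (and t−1 returns) at most 3t − (t−1) of the 10 are across; that first reaches 10 at t = 5, so at least 9 crossings are needed.
The safety rule pushes this higher. Following every safe sequence of crossings, the most of the 10 that can be at Station Beta as the shuttle arrives there on crossing 9 is 9 — never all 10.
So no plan with fewer than 11 crossings exists, and this one achieves 11:
1. 2 poachers → Station Beta.  (Station Alpha: 5R 3P; Station Beta: 0R 2P)
2. 1 poacher ← Station Alpha.  (Station Alpha: 5R 4P; Station Beta: 0R 1P)
3. 3 poachers → Station Beta.  (Station Alpha: 5R 1P; Station Beta: 0R 4P)
4. 1 poacher ← Station Alpha.  (Station Alpha: 5R 2P; Station Beta: 0R 3P)
5. 3 rangers → Station Beta.  (Station Alpha: 2R 2P; Station Beta: 3R 3P)
6. 1 ranger and 1 poacher ← Station Alpha.  (Station Alpha: 3R 3P; Station Beta: 2R 2P)
7. 3 rangers → Station Beta.  (Station Alpha: 0R 3P; Station Beta: 5R 2P)
8. 1 poacher ← Station Alpha.  (Station Alpha: 0R 4P; Station Beta: 5R 1P)
9. 2 poachers → Station Beta.  (Station Alpha: 0R 2P; Station Beta: 5R 3P)
10. 1 poacher ← Station Alpha.  (Station Alpha: 0R 3P; Station Beta: 5R 2P)
11. 3 poachers → Station Beta.  (Station Alpha: 0R 0P; Station Beta: 5R 5P)

11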